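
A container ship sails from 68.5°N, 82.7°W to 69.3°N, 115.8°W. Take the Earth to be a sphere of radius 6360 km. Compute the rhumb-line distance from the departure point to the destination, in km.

Δψ = ln[tan(π/4+φ₂/2)/tan(π/4+φ₁/2)] = +0.0388;  Δφ = +0.0140 rad,  Δλ = -0.5777 rad
q = Δφ/Δψ = 0.3600
d = R·√(Δφ² + q²Δλ²) = 6360·0.20842 = 1326 km

1326 km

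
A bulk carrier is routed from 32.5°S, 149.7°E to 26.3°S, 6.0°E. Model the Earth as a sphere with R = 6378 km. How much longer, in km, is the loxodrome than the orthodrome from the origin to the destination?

Great circle: cos σ = sin φ₁ sin φ₂ + cos φ₁ cos φ₂ cos Δλ,  σ = 1.9512 rad → d_gc = 12444.7 km
Rhumb line: Δψ = +0.1243, q = Δφ/Δψ = 0.8705, d_rh = R√(Δφ²+q²Δλ²) = 13942.1 km
Excess = 13942.1 − 12444.7 = 1497.4 ≈ 1497 km

1497 km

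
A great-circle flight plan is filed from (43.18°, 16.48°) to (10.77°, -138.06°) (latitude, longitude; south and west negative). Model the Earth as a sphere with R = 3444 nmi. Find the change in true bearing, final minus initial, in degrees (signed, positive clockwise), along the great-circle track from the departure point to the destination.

At departure: θ₁ = atan2(sin Δλ cos φ₂, cos φ₁ sin φ₂ − sin φ₁ cos φ₂ cos Δλ) = 330.39°
At arrival: θ₂ = atan2(sin Δλ cos φ₁, −cos φ₂ sin φ₁ + sin φ₂ cos φ₁ cos Δλ) = 201.51°
Δθ = θ₂ − θ₁ = -128.9°

-128.9°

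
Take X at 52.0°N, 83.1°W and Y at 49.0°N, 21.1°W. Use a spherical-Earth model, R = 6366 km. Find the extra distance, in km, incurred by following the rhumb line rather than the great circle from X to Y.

133 km

Great circle: cos σ = sin φ₁ sin φ₂ + cos φ₁ cos φ₂ cos Δλ,  σ = 0.6692 rad → d_gc = 4259.87 km
Rhumb line: Δψ = -0.0824, q = Δφ/Δψ = 0.6358, d_rh = R√(Δφ²+q²Δλ²) = 4392.43 km
Excess = 4392.43 − 4259.87 = 132.56 ≈ 133 km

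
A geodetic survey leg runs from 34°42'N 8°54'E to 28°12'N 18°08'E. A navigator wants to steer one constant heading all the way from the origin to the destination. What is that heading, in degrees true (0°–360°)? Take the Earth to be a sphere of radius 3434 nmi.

Meridional parts: M(φ₁)=+0.6465, M(φ₂)=+0.5133 → ΔM = -0.1331;  Δλ = +0.1612 rad
tan C = Δλ / ΔM = -1.2107 → C = 129.56°

129.6°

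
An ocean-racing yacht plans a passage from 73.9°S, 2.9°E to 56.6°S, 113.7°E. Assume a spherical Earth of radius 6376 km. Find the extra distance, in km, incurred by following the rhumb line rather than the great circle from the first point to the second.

683 km

Great circle: cos σ = sin φ₁ sin φ₂ + cos φ₁ cos φ₂ cos Δλ,  σ = 0.7259 rad → d_gc = 4628.4 km
Rhumb line: Δψ = +0.7520, q = Δφ/Δψ = 0.4015, d_rh = R√(Δφ²+q²Δλ²) = 5311.8 km
Excess = 5311.8 − 4628.4 = 683.4 ≈ 683 km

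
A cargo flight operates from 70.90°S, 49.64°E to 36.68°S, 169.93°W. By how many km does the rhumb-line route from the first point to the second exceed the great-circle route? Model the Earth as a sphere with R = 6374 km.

Great circle: cos σ = sin φ₁ sin φ₂ + cos φ₁ cos φ₂ cos Δλ,  σ = 1.2002 rad → d_gc = 7650.1 km
Rhumb line: Δψ = +1.0934, q = Δφ/Δψ = 0.5463, d_rh = R√(Δφ²+q²Δλ²) = 9344.5 km
Excess = 9344.5 − 7650.1 = 1694.4 ≈ 1694 km

1694 km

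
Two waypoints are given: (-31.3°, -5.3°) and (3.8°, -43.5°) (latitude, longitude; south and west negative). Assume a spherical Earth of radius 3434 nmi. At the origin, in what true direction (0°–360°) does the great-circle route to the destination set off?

306.9°

N = sin Δλ·cos φ₂ = -0.6170;  D = cos φ₁ sin φ₂ − sin φ₁ cos φ₂ cos Δλ = +0.4640
initial course = atan2(N, D) = 306.94°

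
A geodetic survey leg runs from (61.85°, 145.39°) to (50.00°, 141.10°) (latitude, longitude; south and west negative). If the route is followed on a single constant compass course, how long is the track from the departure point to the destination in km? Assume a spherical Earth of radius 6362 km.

1342 km

Δψ = ln[tan(π/4+φ₂/2)/tan(π/4+φ₁/2)] = -0.3727;  Δφ = -0.2068 rad,  Δλ = -0.0749 rad
q = Δφ/Δψ = 0.5549
d = R·√(Δφ² + q²Δλ²) = 6362·0.21095 = 1342 km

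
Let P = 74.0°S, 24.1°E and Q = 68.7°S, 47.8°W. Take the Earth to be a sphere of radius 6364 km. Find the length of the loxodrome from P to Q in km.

Δψ = ln[tan(π/4+φ₂/2)/tan(π/4+φ₁/2)] = +0.2912;  Δφ = +0.0925 rad,  Δλ = -1.2549 rad
q = Δφ/Δψ = 0.3177
d = R·√(Δφ² + q²Δλ²) = 6364·0.40922 = 2604 km

2604 km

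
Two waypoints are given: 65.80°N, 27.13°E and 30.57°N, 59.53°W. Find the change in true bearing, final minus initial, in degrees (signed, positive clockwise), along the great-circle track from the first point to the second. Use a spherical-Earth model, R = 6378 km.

-72.8°

Initial bearing θ₁ = atan2(sin Δλ cos φ₂, cos φ₁ sin φ₂ − sin φ₁ cos φ₂ cos Δλ) = 280.72°
Final bearing θ₂ = (initial bearing from the destination back to the start) + 180° = 207.89°
Δθ = θ₂ − θ₁ = -72.8°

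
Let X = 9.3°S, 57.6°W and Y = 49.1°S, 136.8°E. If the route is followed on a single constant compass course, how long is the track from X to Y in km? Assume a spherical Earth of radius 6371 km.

16152 km

Δψ = ln[tan(π/4+φ₂/2)/tan(π/4+φ₁/2)] = -0.8234;  Δφ = -0.6946 rad,  Δλ = -2.8903 rad
q = Δφ/Δψ = 0.8436
d = R·√(Δφ² + q²Δλ²) = 6371·2.53521 = 16152 km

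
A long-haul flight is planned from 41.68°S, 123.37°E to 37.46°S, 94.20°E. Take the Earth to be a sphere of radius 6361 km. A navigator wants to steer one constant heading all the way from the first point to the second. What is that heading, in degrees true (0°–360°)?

280.6°

Δψ = ln[tan(π/4+φ₂/2)/tan(π/4+φ₁/2)] = +0.0956
Δλ = -0.5091 rad (taken the short way round)
course = atan2(Δλ, Δψ) = 280.63°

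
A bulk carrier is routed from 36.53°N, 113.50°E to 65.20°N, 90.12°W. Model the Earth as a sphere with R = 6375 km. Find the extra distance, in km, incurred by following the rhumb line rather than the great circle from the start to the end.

Great circle: cos σ = sin φ₁ sin φ₂ + cos φ₁ cos φ₂ cos Δλ,  σ = 1.3371 rad → d_gc = 8524.3 km
Rhumb line: Δψ = +0.8290, q = Δφ/Δψ = 0.6036, d_rh = R√(Δφ²+q²Δλ²) = 10976.2 km
Excess = 10976.2 − 8524.3 = 2451.9 ≈ 2452 km

2452 km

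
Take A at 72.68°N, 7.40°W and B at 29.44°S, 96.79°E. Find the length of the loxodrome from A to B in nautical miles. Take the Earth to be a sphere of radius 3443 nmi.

7676 nmi

Rhumb course C = atan2(Δλ, Δψ) with Δψ = ln[tan(π/4+φ₂/2)/tan(π/4+φ₁/2)] = -2.4199, Δλ = +1.8185 → C = 143.08°
d = R·|Δφ| / |cos C| = 3443·1.78233 / 0.79944 = 7676 nmi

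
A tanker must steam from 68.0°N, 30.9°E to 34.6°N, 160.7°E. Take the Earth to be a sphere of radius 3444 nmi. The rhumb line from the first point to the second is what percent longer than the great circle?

Great circle: σ = 1.2354 rad → d_gc = Rσ = 4254.8 nmi
Rhumb: Δφ = -0.5829, Δλ = +2.2654, Δψ = -0.9936, q = Δφ/Δψ = 0.5867 → d_rh = R√(Δφ²+q²Δλ²) = 4998.4 nmi
Excess = (4998.4 − 4254.8) / 4254.8 = 743.6 / 4254.8 = 17.48% ≈ 17.5%

17.5%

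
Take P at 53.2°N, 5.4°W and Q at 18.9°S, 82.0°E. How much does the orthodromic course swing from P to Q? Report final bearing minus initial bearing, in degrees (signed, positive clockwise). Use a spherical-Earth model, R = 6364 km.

At departure: θ₁ = atan2(sin Δλ cos φ₂, cos φ₁ sin φ₂ − sin φ₁ cos φ₂ cos Δλ) = 103.59°
At arrival: θ₂ = atan2(sin Δλ cos φ₁, −cos φ₂ sin φ₁ + sin φ₂ cos φ₁ cos Δλ) = 142.02°
Δθ = θ₂ − θ₁ = +38.4°

+38.4°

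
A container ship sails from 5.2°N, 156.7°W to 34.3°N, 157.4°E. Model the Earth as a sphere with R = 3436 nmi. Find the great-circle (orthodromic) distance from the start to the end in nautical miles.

cos σ = sin φ₁ sin φ₂ + cos φ₁ cos φ₂ cos Δλ
      = sin(5.20°)sin(34.30°) + cos(5.20°)cos(34.30°)cos(-45.90°) = 0.6236
σ = 51.420° → d = Rσ = 3436·0.89746 = 3084 nmi

3084 nmi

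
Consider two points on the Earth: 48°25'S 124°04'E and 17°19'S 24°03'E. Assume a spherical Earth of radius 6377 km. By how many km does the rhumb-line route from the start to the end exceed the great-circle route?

470 km

Great circle: cos σ = sin φ₁ sin φ₂ + cos φ₁ cos φ₂ cos Δλ,  σ = 1.4581 rad → d_gc = 9298.5 km
Rhumb line: Δψ = +0.6614, q = Δφ/Δψ = 0.8206, d_rh = R√(Δφ²+q²Δλ²) = 9768.9 km
Excess = 9768.9 − 9298.5 = 470.4 ≈ 470 km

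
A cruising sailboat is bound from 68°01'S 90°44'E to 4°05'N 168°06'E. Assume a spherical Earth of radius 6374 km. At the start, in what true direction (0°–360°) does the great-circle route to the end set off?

N = sin Δλ·cos φ₂ = +0.9733;  D = cos φ₁ sin φ₂ − sin φ₁ cos φ₂ cos Δλ = +0.2289
initial course = atan2(N, D) = 76.76°

76.8°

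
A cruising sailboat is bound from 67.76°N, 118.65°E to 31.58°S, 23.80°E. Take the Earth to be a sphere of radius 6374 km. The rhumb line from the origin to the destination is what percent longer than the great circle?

2.8%

Great circle: σ = 2.1083 rad → d_gc = Rσ = 13438.3 km
Rhumb: Δφ = -1.7338, Δλ = -1.6554, Δψ = -2.2082, q = Δφ/Δψ = 0.7852 → d_rh = R√(Δφ²+q²Δλ²) = 13812.0 km
Excess = (13812.0 − 13438.3) / 13438.3 = 373.7 / 13438.3 = 2.78% ≈ 2.8%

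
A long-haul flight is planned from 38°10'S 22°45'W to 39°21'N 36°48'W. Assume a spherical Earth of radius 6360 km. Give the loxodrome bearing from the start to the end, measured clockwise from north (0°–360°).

350.5°

Meridional parts: M(φ₁)=-0.7217, M(φ₂)=+0.7482 → ΔM = +1.4699;  Δλ = -0.2452 rad
tan C = Δλ / ΔM = -0.1668 → C = 350.53°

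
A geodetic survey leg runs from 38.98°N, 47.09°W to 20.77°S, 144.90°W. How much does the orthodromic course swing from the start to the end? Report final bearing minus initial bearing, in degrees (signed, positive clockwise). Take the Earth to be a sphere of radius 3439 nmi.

-23.6°

Initial bearing θ₁ = atan2(sin Δλ cos φ₂, cos φ₁ sin φ₂ − sin φ₁ cos φ₂ cos Δλ) = 258.07°
Final bearing θ₂ = (initial bearing from the destination back to the start) + 180° = 234.43°
Δθ = θ₂ − θ₁ = -23.6°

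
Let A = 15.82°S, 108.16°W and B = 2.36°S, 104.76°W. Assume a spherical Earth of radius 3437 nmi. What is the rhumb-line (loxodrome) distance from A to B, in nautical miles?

832 nmi

Δψ = ln[tan(π/4+φ₂/2)/tan(π/4+φ₁/2)] = +0.2385;  Δφ = +0.2349 rad,  Δλ = +0.0593 rad
q = Δφ/Δψ = 0.9851
d = R·√(Δφ² + q²Δλ²) = 3437·0.24208 = 832 nmi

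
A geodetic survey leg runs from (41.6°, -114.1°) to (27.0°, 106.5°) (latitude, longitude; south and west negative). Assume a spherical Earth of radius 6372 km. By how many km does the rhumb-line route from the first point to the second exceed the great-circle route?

Great circle: cos σ = sin φ₁ sin φ₂ + cos φ₁ cos φ₂ cos Δλ,  σ = 1.7767 rad → d_gc = 11321.3 km
Rhumb line: Δψ = -0.3101, q = Δφ/Δψ = 0.8218, d_rh = R√(Δφ²+q²Δλ²) = 12842.9 km
Excess = 12842.9 − 11321.3 = 1521.6 ≈ 1522 km

1522 km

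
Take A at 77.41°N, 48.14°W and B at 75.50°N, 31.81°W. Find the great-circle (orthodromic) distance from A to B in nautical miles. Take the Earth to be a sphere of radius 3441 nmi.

cos σ = sin φ₁ sin φ₂ + cos φ₁ cos φ₂ cos Δλ
      = sin(77.41°)sin(75.50°) + cos(77.41°)cos(75.50°)cos(16.33°) = 0.9972
σ = 4.256° → d = Rσ = 3441·0.07428 = 256 nmi

256 nmi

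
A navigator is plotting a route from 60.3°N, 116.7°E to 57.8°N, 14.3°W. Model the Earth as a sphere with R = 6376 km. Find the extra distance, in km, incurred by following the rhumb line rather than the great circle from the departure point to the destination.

1287 km

Great circle: cos σ = sin φ₁ sin φ₂ + cos φ₁ cos φ₂ cos Δλ,  σ = 0.9742 rad → d_gc = 6211.6 km
Rhumb line: Δψ = -0.0849, q = Δφ/Δψ = 0.5140, d_rh = R√(Δφ²+q²Δλ²) = 7498.6 km
Excess = 7498.6 − 6211.6 = 1287.0 ≈ 1287 km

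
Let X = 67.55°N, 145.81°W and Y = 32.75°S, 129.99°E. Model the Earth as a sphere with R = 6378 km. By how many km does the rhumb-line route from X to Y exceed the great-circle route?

Great circle: cos σ = sin φ₁ sin φ₂ + cos φ₁ cos φ₂ cos Δλ,  σ = 2.0573 rad → d_gc = 13121.32 km
Rhumb line: Δψ = -2.2227, q = Δφ/Δψ = 0.7876, d_rh = R√(Δφ²+q²Δλ²) = 13384.79 km
Excess = 13384.79 − 13121.32 = 263.47 ≈ 263 km

263 km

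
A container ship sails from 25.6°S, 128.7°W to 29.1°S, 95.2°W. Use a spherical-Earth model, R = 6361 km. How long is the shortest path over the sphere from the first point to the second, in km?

cos σ = sin φ₁ sin φ₂ + cos φ₁ cos φ₂ cos Δλ
      = sin(-25.60°)sin(-29.10°) + cos(-25.60°)cos(-29.10°)cos(33.50°) = 0.8672
σ = 29.861° → d = Rσ = 6361·0.52117 = 3315 km

3315 km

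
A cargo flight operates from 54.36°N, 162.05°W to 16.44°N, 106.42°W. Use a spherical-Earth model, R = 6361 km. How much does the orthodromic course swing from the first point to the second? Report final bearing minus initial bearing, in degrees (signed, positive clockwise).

Initial bearing θ₁ = atan2(sin Δλ cos φ₂, cos φ₁ sin φ₂ − sin φ₁ cos φ₂ cos Δλ) = 109.16°
Final bearing θ₂ = (initial bearing from the destination back to the start) + 180° = 144.98°
Δθ = θ₂ − θ₁ = +35.8°

+35.8°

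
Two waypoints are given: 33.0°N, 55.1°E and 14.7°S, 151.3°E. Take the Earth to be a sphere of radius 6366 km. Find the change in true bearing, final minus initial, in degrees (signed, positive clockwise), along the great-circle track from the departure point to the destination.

At departure: θ₁ = atan2(sin Δλ cos φ₂, cos φ₁ sin φ₂ − sin φ₁ cos φ₂ cos Δλ) = 99.21°
At arrival: θ₂ = atan2(sin Δλ cos φ₁, −cos φ₂ sin φ₁ + sin φ₂ cos φ₁ cos Δλ) = 121.14°
Δθ = θ₂ − θ₁ = +21.9°

+21.9°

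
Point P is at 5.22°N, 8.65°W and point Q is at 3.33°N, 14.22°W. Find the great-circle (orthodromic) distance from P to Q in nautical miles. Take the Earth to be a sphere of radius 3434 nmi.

352 nmi

cos σ = sin φ₁ sin φ₂ + cos φ₁ cos φ₂ cos Δλ
      = sin(5.22°)sin(3.33°) + cos(5.22°)cos(3.33°)cos(-5.57°) = 0.9948
σ = 5.867° → d = Rσ = 3434·0.10240 = 352 nmi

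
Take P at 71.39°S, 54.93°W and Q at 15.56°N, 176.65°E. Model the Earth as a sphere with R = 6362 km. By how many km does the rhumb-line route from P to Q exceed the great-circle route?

Great circle: cos σ = sin φ₁ sin φ₂ + cos φ₁ cos φ₂ cos Δλ,  σ = 2.0323 rad → d_gc = 12929.3 km
Rhumb line: Δψ = +2.0838, q = Δφ/Δψ = 0.7283, d_rh = R√(Δφ²+q²Δλ²) = 14179.4 km
Excess = 14179.4 − 12929.3 = 1250.1 ≈ 1250 km

1250 km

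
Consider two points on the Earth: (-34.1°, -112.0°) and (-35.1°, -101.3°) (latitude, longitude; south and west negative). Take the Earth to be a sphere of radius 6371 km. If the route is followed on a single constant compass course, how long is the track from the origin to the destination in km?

986 km

Δψ = ln[tan(π/4+φ₂/2)/tan(π/4+φ₁/2)] = -0.0212;  Δφ = -0.0175 rad,  Δλ = +0.1868 rad
q = Δφ/Δψ = 0.8231
d = R·√(Δφ² + q²Δλ²) = 6371·0.15470 = 986 km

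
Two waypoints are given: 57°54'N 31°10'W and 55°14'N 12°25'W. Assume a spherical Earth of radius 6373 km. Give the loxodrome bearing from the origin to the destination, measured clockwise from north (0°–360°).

104.5°

Meridional parts: M(φ₁)=+1.2459, M(φ₂)=+1.1614 → ΔM = -0.0845;  Δλ = +0.3272 rad
tan C = Δλ / ΔM = -3.8720 → C = 104.48°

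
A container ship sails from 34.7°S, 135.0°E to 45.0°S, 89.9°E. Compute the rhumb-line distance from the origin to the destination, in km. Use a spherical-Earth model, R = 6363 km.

Rhumb course C = atan2(Δλ, Δψ) with Δψ = ln[tan(π/4+φ₂/2)/tan(π/4+φ₁/2)] = -0.2349, Δλ = -0.7871 → C = 253.38°
d = R·|Δφ| / |cos C| = 6363·0.17977 / 0.28598 = 4000 km

4000 km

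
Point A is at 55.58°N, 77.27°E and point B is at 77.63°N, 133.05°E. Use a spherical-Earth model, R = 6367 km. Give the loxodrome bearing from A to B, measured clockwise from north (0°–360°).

Δψ = ln[tan(π/4+φ₂/2)/tan(π/4+φ₁/2)] = +1.0502
Δλ = +0.9735 rad (taken the short way round)
course = atan2(Δλ, Δψ) = 42.83°

42.8°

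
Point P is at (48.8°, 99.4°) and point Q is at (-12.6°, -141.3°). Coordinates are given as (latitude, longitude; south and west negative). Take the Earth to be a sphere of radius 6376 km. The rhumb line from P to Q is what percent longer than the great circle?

3.7%

Great circle: σ = 2.0700 rad → d_gc = Rσ = 13198.3 km
Rhumb: Δφ = -1.0716, Δλ = +2.0822, Δψ = -1.2002, q = Δφ/Δψ = 0.8929 → d_rh = R√(Δφ²+q²Δλ²) = 13682.0 km
Excess = (13682.0 − 13198.3) / 13198.3 = 483.7 / 13198.3 = 3.66% ≈ 3.7%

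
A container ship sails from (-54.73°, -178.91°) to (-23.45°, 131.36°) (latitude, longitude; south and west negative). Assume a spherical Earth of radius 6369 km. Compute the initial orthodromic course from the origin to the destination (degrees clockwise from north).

290.0°

θ = atan2( sin Δλ·cos φ₂ ,  cos φ₁ sin φ₂ − sin φ₁ cos φ₂ cos Δλ )
  = atan2(-0.7000, +0.2544) = 289.97°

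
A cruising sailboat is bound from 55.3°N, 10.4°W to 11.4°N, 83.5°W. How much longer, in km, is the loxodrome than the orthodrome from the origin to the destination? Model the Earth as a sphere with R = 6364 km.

Great circle: cos σ = sin φ₁ sin φ₂ + cos φ₁ cos φ₂ cos Δλ,  σ = 1.2401 rad → d_gc = 7891.8 km
Rhumb line: Δψ = -0.9631, q = Δφ/Δψ = 0.7956, d_rh = R√(Δφ²+q²Δλ²) = 8093.2 km
Excess = 8093.2 − 7891.8 = 201.4 ≈ 201 km

201 km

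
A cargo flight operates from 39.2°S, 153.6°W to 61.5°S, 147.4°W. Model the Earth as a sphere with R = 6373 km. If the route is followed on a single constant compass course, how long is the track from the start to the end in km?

2517 km

Δψ = ln[tan(π/4+φ₂/2)/tan(π/4+φ₁/2)] = -0.6258;  Δφ = -0.3892 rad,  Δλ = +0.1082 rad
q = Δφ/Δψ = 0.6220
d = R·√(Δφ² + q²Δλ²) = 6373·0.39498 = 2517 km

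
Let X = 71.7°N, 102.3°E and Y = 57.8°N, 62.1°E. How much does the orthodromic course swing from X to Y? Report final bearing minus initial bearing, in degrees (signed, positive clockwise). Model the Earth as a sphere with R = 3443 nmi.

-36.9°

Initial bearing θ₁ = atan2(sin Δλ cos φ₂, cos φ₁ sin φ₂ − sin φ₁ cos φ₂ cos Δλ) = 250.66°
Final bearing θ₂ = (initial bearing from the destination back to the start) + 180° = 213.78°
Δθ = θ₂ − θ₁ = -36.9°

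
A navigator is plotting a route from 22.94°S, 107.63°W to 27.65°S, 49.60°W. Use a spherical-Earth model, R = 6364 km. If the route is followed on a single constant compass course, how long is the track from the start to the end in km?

5849 km

Δψ = ln[tan(π/4+φ₂/2)/tan(π/4+φ₁/2)] = -0.0910;  Δφ = -0.0822 rad,  Δλ = +1.0128 rad
q = Δφ/Δψ = 0.9038
d = R·√(Δφ² + q²Δλ²) = 6364·0.91902 = 5849 km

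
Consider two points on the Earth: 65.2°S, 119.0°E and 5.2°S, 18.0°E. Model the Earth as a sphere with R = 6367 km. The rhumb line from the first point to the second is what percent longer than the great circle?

Great circle: σ = 1.5682 rad → d_gc = Rσ = 9984.9 km
Rhumb: Δφ = +1.0472, Δλ = -1.7628, Δψ = +1.4239, q = Δφ/Δψ = 0.7355 → d_rh = R√(Δφ²+q²Δλ²) = 10611.0 km
Excess = (10611.0 − 9984.9) / 9984.9 = 626.1 / 9984.9 = 6.27% ≈ 6.3%

6.3%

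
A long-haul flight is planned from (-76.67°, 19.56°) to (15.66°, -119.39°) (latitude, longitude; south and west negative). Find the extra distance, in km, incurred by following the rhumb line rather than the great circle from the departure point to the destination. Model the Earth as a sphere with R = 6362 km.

Great circle: cos σ = sin φ₁ sin φ₂ + cos φ₁ cos φ₂ cos Δλ,  σ = 2.0154 rad → d_gc = 12821.8 km
Rhumb line: Δψ = +2.4236, q = Δφ/Δψ = 0.6649, d_rh = R√(Δφ²+q²Δλ²) = 14503.2 km
Excess = 14503.2 − 12821.8 = 1681.4 ≈ 1681 km

1681 km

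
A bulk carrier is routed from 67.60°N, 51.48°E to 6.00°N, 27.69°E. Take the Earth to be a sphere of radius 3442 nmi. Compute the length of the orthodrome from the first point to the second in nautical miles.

Haversine: a = sin²(Δφ/2)+cos φ₁ cos φ₂ sin²(Δλ/2) = 0.27829;  σ = 2·atan2(√a,√(1−a))
σ = 63.678° → d = Rσ = 3442·1.11138 = 3825 nmi

3825 nmi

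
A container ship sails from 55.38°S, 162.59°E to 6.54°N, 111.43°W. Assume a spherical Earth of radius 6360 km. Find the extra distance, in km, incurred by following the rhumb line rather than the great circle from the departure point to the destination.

Great circle: cos σ = sin φ₁ sin φ₂ + cos φ₁ cos φ₂ cos Δλ,  σ = 1.6250 rad → d_gc = 10334.9 km
Rhumb line: Δψ = +1.2802, q = Δφ/Δψ = 0.8441, d_rh = R√(Δφ²+q²Δλ²) = 10590.1 km
Excess = 10590.1 − 10334.9 = 255.2 ≈ 255 km

255 km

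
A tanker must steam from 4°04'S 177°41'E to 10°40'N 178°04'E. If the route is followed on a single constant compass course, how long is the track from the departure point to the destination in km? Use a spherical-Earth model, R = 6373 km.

Rhumb course C = atan2(Δλ, Δψ) with Δψ = ln[tan(π/4+φ₂/2)/tan(π/4+φ₁/2)] = +0.2583, Δλ = +0.0067 → C = 1.48°
d = R·|Δφ| / |cos C| = 6373·0.25715 / 0.99966 = 1639 km

1639 km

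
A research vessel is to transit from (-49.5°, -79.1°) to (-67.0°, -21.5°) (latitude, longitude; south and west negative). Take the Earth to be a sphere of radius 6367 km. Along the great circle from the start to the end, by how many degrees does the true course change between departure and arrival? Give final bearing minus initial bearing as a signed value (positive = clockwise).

Initial bearing θ₁ = atan2(sin Δλ cos φ₂, cos φ₁ sin φ₂ − sin φ₁ cos φ₂ cos Δλ) = 143.05°
Final bearing θ₂ = (initial bearing from the destination back to the start) + 180° = 92.42°
Δθ = θ₂ − θ₁ = -50.6°

-50.6°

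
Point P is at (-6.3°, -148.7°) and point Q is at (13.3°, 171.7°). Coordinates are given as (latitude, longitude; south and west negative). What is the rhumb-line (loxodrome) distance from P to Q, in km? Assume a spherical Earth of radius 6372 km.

4887 km

Δψ = ln[tan(π/4+φ₂/2)/tan(π/4+φ₁/2)] = +0.3444;  Δφ = +0.3421 rad,  Δλ = -0.6912 rad
q = Δφ/Δψ = 0.9932
d = R·√(Δφ² + q²Δλ²) = 6372·0.76698 = 4887 km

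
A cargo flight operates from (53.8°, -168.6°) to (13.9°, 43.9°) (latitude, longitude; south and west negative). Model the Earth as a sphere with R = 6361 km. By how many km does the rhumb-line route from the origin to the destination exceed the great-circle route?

1929 km

Great circle: cos σ = sin φ₁ sin φ₂ + cos φ₁ cos φ₂ cos Δλ,  σ = 1.8647 rad → d_gc = 11861.2 km
Rhumb line: Δψ = -0.8732, q = Δφ/Δψ = 0.7975, d_rh = R√(Δφ²+q²Δλ²) = 13789.9 km
Excess = 13789.9 − 11861.2 = 1928.7 ≈ 1929 km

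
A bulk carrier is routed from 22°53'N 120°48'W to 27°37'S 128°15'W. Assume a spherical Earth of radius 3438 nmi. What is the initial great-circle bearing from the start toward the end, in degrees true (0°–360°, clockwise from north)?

188.5°

θ = atan2( sin Δλ·cos φ₂ ,  cos φ₁ sin φ₂ − sin φ₁ cos φ₂ cos Δλ )
  = atan2(-0.1149, -0.7687) = 188.50°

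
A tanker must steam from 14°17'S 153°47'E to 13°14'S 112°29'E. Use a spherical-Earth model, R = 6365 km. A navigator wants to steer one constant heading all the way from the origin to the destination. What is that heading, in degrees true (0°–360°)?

Meridional parts: M(φ₁)=-0.2519, M(φ₂)=-0.2330 → ΔM = +0.0189;  Δλ = -0.7208 rad
tan C = Δλ / ΔM = -38.2042 → C = 271.50°

271.5°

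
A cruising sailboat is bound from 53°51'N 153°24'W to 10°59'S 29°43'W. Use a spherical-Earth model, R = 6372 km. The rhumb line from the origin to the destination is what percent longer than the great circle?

5.4%

Great circle: σ = 2.0658 rad → d_gc = Rσ = 13163.1 km
Rhumb: Δφ = -1.1316, Δλ = +2.1587, Δψ = -1.3126, q = Δφ/Δψ = 0.8621 → d_rh = R√(Δφ²+q²Δλ²) = 13877.9 km
Excess = (13877.9 − 13163.1) / 13163.1 = 714.8 / 13163.1 = 5.43% ≈ 5.4%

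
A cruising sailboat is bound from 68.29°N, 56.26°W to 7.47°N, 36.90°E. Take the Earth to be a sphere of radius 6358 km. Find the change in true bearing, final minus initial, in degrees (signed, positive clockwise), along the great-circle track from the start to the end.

+73.9°

At departure: θ₁ = atan2(sin Δλ cos φ₂, cos φ₁ sin φ₂ − sin φ₁ cos φ₂ cos Δλ) = 84.30°
At arrival: θ₂ = atan2(sin Δλ cos φ₁, −cos φ₂ sin φ₁ + sin φ₂ cos φ₁ cos Δλ) = 158.21°
Δθ = θ₂ − θ₁ = +73.9°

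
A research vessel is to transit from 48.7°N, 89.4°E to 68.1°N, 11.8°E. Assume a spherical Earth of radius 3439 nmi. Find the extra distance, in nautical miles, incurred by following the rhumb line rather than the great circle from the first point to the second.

150 nmi

Great circle: cos σ = sin φ₁ sin φ₂ + cos φ₁ cos φ₂ cos Δλ,  σ = 0.7229 rad → d_gc = 2485.94 nmi
Rhumb line: Δψ = +0.6668, q = Δφ/Δψ = 0.5078, d_rh = R√(Δφ²+q²Δλ²) = 2636.37 nmi
Excess = 2636.37 − 2485.94 = 150.43 ≈ 150 nmi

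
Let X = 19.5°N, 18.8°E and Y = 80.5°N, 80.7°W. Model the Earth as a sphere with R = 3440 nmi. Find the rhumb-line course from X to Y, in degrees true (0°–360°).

320.9°

Meridional parts: M(φ₁)=+0.3471, M(φ₂)=+2.4878 → ΔM = +2.1407;  Δλ = -1.7366 rad
tan C = Δλ / ΔM = -0.8112 → C = 320.95°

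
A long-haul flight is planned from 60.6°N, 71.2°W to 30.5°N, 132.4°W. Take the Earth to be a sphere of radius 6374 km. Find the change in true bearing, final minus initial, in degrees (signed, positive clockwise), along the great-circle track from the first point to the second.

-47.2°

Initial bearing θ₁ = atan2(sin Δλ cos φ₂, cos φ₁ sin φ₂ − sin φ₁ cos φ₂ cos Δλ) = 261.53°
Final bearing θ₂ = (initial bearing from the destination back to the start) + 180° = 214.30°
Δθ = θ₂ − θ₁ = -47.2°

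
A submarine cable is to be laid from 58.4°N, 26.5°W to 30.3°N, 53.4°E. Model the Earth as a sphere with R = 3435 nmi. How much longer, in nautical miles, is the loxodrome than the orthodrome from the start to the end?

Great circle: cos σ = sin φ₁ sin φ₂ + cos φ₁ cos φ₂ cos Δλ,  σ = 1.0367 rad → d_gc = 3561.1 nmi
Rhumb line: Δψ = -0.7070, q = Δφ/Δψ = 0.6936, d_rh = R√(Δφ²+q²Δλ²) = 3725.3 nmi
Excess = 3725.3 − 3561.1 = 164.2 ≈ 164 nmi

164 nmi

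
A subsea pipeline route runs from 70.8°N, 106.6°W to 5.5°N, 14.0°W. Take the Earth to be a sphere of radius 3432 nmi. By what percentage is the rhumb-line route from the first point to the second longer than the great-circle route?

5.8%

Great circle: σ = 1.4951 rad → d_gc = Rσ = 5131.0 nmi
Rhumb: Δφ = -1.1397, Δλ = +1.6162, Δψ = -1.6809, q = Δφ/Δψ = 0.6780 → d_rh = R√(Δφ²+q²Δλ²) = 5426.2 nmi
Excess = (5426.2 − 5131.0) / 5131.0 = 295.2 / 5131.0 = 5.753% ≈ 5.8%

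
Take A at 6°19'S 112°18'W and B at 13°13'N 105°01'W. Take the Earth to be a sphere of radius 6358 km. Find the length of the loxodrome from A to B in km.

2311 km

Δψ = ln[tan(π/4+φ₂/2)/tan(π/4+φ₁/2)] = +0.3432;  Δφ = +0.3409 rad,  Δλ = +0.1271 rad
q = Δφ/Δψ = 0.9933
d = R·√(Δφ² + q²Δλ²) = 6358·0.36355 = 2311 km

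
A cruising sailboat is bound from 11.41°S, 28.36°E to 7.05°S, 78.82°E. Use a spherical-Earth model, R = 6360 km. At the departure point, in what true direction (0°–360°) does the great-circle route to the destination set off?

89.6°

θ = atan2( sin Δλ·cos φ₂ ,  cos φ₁ sin φ₂ − sin φ₁ cos φ₂ cos Δλ )
  = atan2(+0.7653, +0.0047) = 89.65°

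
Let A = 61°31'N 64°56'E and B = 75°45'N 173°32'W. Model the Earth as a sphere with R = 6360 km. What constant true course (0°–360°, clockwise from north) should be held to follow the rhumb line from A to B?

Meridional parts: M(φ₁)=+1.3712, M(φ₂)=+2.0794 → ΔM = +0.7083;  Δλ = +2.1212 rad
tan C = Δλ / ΔM = +2.9948 → C = 71.54°

71.5°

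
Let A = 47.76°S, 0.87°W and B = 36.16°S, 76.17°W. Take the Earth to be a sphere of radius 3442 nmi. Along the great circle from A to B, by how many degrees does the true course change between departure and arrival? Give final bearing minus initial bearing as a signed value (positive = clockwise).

Initial bearing θ₁ = atan2(sin Δλ cos φ₂, cos φ₁ sin φ₂ − sin φ₁ cos φ₂ cos Δλ) = 252.58°
Final bearing θ₂ = (initial bearing from the destination back to the start) + 180° = 307.40°
Δθ = θ₂ − θ₁ = +54.8°

+54.8°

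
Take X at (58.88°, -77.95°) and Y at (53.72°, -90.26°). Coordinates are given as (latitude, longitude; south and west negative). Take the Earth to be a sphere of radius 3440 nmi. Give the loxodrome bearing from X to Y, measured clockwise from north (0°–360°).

Meridional parts: M(φ₁)=+1.2785, M(φ₂)=+1.1159 → ΔM = -0.1626;  Δλ = -0.2149 rad
tan C = Δλ / ΔM = +1.3212 → C = 232.88°

232.9°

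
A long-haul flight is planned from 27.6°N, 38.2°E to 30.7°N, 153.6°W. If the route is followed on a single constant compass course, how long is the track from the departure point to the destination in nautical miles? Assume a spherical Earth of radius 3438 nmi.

8815 nmi

Δψ = ln[tan(π/4+φ₂/2)/tan(π/4+φ₁/2)] = +0.0620;  Δφ = +0.0541 rad,  Δλ = +2.9356 rad
q = Δφ/Δψ = 0.8732
d = R·√(Δφ² + q²Δλ²) = 3438·2.56390 = 8815 nmi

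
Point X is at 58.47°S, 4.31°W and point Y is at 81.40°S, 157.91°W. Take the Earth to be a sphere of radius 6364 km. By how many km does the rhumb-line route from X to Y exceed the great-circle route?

1379 km

Great circle: cos σ = sin φ₁ sin φ₂ + cos φ₁ cos φ₂ cos Δλ,  σ = 0.6877 rad → d_gc = 4376.2 km
Rhumb line: Δψ = -1.3230, q = Δφ/Δψ = 0.3025, d_rh = R√(Δφ²+q²Δλ²) = 5755.1 km
Excess = 5755.1 − 4376.2 = 1378.9 ≈ 1379 km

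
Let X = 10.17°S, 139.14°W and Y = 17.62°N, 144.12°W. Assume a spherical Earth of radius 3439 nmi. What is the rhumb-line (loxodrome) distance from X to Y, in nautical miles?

1694 nmi

Rhumb course C = atan2(Δλ, Δψ) with Δψ = ln[tan(π/4+φ₂/2)/tan(π/4+φ₁/2)] = +0.4909, Δλ = -0.0869 → C = 349.96°
d = R·|Δφ| / |cos C| = 3439·0.48503 / 0.98469 = 1694 nmi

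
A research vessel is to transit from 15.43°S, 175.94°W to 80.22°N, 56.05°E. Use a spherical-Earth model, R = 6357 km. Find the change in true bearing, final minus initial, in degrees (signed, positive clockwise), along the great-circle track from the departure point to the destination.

-117.1°

Initial bearing θ₁ = atan2(sin Δλ cos φ₂, cos φ₁ sin φ₂ − sin φ₁ cos φ₂ cos Δλ) = 351.74°
Final bearing θ₂ = (initial bearing from the destination back to the start) + 180° = 234.60°
Δθ = θ₂ − θ₁ = -117.1°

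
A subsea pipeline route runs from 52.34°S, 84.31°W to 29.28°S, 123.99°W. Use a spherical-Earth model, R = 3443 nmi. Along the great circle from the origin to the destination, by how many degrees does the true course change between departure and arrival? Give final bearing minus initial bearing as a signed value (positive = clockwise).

+27.1°

Initial bearing θ₁ = atan2(sin Δλ cos φ₂, cos φ₁ sin φ₂ − sin φ₁ cos φ₂ cos Δλ) = 292.67°
Final bearing θ₂ = (initial bearing from the destination back to the start) + 180° = 319.73°
Δθ = θ₂ − θ₁ = +27.1°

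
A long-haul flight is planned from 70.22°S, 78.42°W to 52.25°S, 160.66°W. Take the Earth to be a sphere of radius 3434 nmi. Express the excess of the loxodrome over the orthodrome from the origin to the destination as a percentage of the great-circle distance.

7.2%

Great circle: σ = 0.6888 rad → d_gc = Rσ = 2365.3 nmi
Rhumb: Δφ = +0.3136, Δλ = -1.4354, Δψ = +0.6734, q = Δφ/Δψ = 0.4657 → d_rh = R√(Δφ²+q²Δλ²) = 2535.7 nmi
Excess = (2535.7 − 2365.3) / 2365.3 = 170.4 / 2365.3 = 7.20% ≈ 7.2%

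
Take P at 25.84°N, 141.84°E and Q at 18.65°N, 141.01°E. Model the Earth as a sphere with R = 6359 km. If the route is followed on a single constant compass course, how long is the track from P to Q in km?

803 km

Δψ = ln[tan(π/4+φ₂/2)/tan(π/4+φ₁/2)] = -0.1357;  Δφ = -0.1255 rad,  Δλ = -0.0145 rad
q = Δφ/Δψ = 0.9248
d = R·√(Δφ² + q²Δλ²) = 6359·0.12620 = 803 km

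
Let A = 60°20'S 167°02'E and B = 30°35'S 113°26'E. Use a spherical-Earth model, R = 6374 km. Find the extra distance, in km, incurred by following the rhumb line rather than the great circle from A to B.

Great circle: cos σ = sin φ₁ sin φ₂ + cos φ₁ cos φ₂ cos Δλ,  σ = 0.8024 rad → d_gc = 5114.8 km
Rhumb line: Δψ = +0.7676, q = Δφ/Δψ = 0.6765, d_rh = R√(Δφ²+q²Δλ²) = 5217.7 km
Excess = 5217.7 − 5114.8 = 102.9 ≈ 103 km

103 km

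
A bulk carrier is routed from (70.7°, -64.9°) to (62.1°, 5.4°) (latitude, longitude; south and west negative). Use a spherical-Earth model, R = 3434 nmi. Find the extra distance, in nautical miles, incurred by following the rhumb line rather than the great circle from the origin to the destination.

92 nmi

Great circle: cos σ = sin φ₁ sin φ₂ + cos φ₁ cos φ₂ cos Δλ,  σ = 0.4816 rad → d_gc = 1654.0 nmi
Rhumb line: Δψ = -0.3790, q = Δφ/Δψ = 0.3960, d_rh = R√(Δφ²+q²Δλ²) = 1746.3 nmi
Excess = 1746.3 − 1654.0 = 92.3 ≈ 92 nmi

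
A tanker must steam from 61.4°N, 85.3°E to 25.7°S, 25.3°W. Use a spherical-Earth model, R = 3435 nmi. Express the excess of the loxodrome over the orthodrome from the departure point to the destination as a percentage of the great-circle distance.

Great circle: σ = 2.1324 rad → d_gc = Rσ = 7324.6 nmi
Rhumb: Δφ = -1.5202, Δλ = -1.9303, Δψ = -1.8313, q = Δφ/Δψ = 0.8301 → d_rh = R√(Δφ²+q²Δλ²) = 7587.1 nmi
Excess = (7587.1 − 7324.6) / 7324.6 = 262.5 / 7324.6 = 3.58% ≈ 3.6%

3.6%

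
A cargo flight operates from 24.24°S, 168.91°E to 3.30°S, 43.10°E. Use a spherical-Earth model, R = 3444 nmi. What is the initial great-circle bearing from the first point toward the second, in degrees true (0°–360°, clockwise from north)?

N = sin Δλ·cos φ₂ = -0.8096;  D = cos φ₁ sin φ₂ − sin φ₁ cos φ₂ cos Δλ = -0.2923
initial course = atan2(N, D) = 250.15°

250.1°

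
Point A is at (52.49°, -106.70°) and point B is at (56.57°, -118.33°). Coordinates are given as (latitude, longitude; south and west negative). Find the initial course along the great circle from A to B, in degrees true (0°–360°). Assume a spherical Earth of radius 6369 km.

305.8°

N = sin Δλ·cos φ₂ = -0.1111;  D = cos φ₁ sin φ₂ − sin φ₁ cos φ₂ cos Δλ = +0.0801
initial course = atan2(N, D) = 305.81°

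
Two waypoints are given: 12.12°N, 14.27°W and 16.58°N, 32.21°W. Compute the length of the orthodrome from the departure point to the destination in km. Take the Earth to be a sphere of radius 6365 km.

1992 km

cos σ = sin φ₁ sin φ₂ + cos φ₁ cos φ₂ cos Δλ
      = sin(12.12°)sin(16.58°) + cos(12.12°)cos(16.58°)cos(-17.94°) = 0.9514
σ = 17.934° → d = Rσ = 6365·0.31301 = 1992 km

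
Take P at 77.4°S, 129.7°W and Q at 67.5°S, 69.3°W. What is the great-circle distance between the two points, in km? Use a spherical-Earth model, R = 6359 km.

2160 km

cos σ = sin φ₁ sin φ₂ + cos φ₁ cos φ₂ cos Δλ
      = sin(-77.40°)sin(-67.50°) + cos(-77.40°)cos(-67.50°)cos(60.40°) = 0.9429
σ = 19.462° → d = Rσ = 6359·0.33967 = 2160 km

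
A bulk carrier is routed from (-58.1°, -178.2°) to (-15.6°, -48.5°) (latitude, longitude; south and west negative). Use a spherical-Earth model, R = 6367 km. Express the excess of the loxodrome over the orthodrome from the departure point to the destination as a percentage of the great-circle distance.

Great circle: σ = 1.6678 rad → d_gc = Rσ = 10618.6 km
Rhumb: Δφ = +0.7418, Δλ = +2.2637, Δψ = +0.9768, q = Δφ/Δψ = 0.7594 → d_rh = R√(Δφ²+q²Δλ²) = 11920.8 km
Excess = (11920.8 − 10618.6) / 10618.6 = 1302.2 / 10618.6 = 12.26% ≈ 12.3%

12.3%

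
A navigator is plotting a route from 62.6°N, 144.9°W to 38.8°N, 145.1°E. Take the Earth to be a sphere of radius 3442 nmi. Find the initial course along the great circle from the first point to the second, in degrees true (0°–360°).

274.0°

θ = atan2( sin Δλ·cos φ₂ ,  cos φ₁ sin φ₂ − sin φ₁ cos φ₂ cos Δλ )
  = atan2(-0.7323, +0.0517) = 274.04°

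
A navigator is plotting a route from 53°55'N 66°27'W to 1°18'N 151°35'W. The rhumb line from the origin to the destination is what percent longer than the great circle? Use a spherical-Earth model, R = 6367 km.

2.8%

Great circle: σ = 1.5025 rad → d_gc = Rσ = 9566.1 km
Rhumb: Δφ = -0.9183, Δλ = -1.4859, Δψ = -1.0990, q = Δφ/Δψ = 0.8356 → d_rh = R√(Δφ²+q²Δλ²) = 9832.5 km
Excess = (9832.5 − 9566.1) / 9566.1 = 266.4 / 9566.1 = 2.78% ≈ 2.8%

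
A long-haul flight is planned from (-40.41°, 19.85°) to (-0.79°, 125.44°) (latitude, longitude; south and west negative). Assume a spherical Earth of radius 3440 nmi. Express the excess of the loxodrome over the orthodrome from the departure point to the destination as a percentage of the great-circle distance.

2.8%

Great circle: σ = 1.7677 rad → d_gc = Rσ = 6081.0 nmi
Rhumb: Δφ = +0.6915, Δλ = +1.8429, Δψ = +0.7585, q = Δφ/Δψ = 0.9117 → d_rh = R√(Δφ²+q²Δλ²) = 6250.0 nmi
Excess = (6250.0 − 6081.0) / 6081.0 = 169.0 / 6081.0 = 2.78% ≈ 2.8%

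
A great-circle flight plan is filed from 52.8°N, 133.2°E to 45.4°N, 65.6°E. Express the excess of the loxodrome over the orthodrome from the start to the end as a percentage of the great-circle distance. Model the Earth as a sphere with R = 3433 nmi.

3.6%

Great circle: σ = 0.7540 rad → d_gc = Rσ = 2588.7 nmi
Rhumb: Δφ = -0.1292, Δλ = -1.1798, Δψ = -0.1978, q = Δφ/Δψ = 0.6531 → d_rh = R√(Δφ²+q²Δλ²) = 2682.1 nmi
Excess = (2682.1 − 2588.7) / 2588.7 = 93.4 / 2588.7 = 3.61% ≈ 3.6%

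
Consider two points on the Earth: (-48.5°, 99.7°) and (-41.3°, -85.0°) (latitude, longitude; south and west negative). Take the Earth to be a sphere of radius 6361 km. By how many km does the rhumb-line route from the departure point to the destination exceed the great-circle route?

Great circle: cos σ = sin φ₁ sin φ₂ + cos φ₁ cos φ₂ cos Δλ,  σ = 1.5726 rad → d_gc = 10003.4 km
Rhumb line: Δψ = +0.1778, q = Δφ/Δψ = 0.7069, d_rh = R√(Δφ²+q²Δλ²) = 13781.7 km
Excess = 13781.7 − 10003.4 = 3778.3 ≈ 3778 km

3778 km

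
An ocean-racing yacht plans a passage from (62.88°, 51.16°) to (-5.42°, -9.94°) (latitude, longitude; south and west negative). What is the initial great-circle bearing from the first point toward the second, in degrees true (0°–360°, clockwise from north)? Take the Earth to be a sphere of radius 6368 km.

θ = atan2( sin Δλ·cos φ₂ ,  cos φ₁ sin φ₂ − sin φ₁ cos φ₂ cos Δλ )
  = atan2(-0.8716, -0.4713) = 241.60°

241.6°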